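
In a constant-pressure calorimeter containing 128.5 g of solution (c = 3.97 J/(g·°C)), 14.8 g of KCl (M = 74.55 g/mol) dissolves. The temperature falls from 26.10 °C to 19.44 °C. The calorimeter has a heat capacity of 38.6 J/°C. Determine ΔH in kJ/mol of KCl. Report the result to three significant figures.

ΔH = 18.4 kJ/mol

|ΔT| = |19.44 − 26.10| = 6.66 °C
|q_surr| = (128.5 × 3.97 + 38.6) × 6.66 = 548.745 × 6.66 = 3655 J
n(KCl) = 14.8 / 74.55 = 0.1985 mol
Temperature fell, so q_rxn = +|q_surr| = 3.655 kJ
ΔH = q_rxn / n = 18.41 kJ/mol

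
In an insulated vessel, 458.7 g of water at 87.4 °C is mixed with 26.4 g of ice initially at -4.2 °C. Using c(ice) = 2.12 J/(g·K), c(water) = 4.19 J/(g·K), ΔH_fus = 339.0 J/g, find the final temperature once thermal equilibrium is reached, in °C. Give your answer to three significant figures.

Heat to bring ice to 0 °C and melt it: q₁ = 26.4×2.12×4.2 + 26.4×339.0 = 9184.7 J
Heat the water can supply cooling to 0 °C: 458.7×4.19×87.4 = 167979 J > q₁, so all ice melts.
Energy balance: 458.7×4.19×(87.4 − T) = 9184.7 + 26.4×4.19×(T − 0)
1921.953(87.4 − T) = 9184.7 + 110.616 T
167979 − 9184.7 = 2032.569 T
T = 158794.3 / 2032.569 = 78.12 °C

T_f = 78.1 °C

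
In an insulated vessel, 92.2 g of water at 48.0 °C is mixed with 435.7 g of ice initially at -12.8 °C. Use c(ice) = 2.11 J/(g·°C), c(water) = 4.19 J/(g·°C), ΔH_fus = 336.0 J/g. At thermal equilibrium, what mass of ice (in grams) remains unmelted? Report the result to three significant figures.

Heat to warm all ice to 0 °C: 435.7×2.11×12.8 = 11767 J
Heat released by water cooling to 0 °C: 92.2×4.19×48.0 = 18543 J
18543 J < 11767 + 435.7×336.0 = 158162.2 J, so not all ice melts; final T = 0 °C.
Heat left for melting: 18543 − 11767 = 6776 J
Mass melted = 6776 / 336.0 = 20.17 g
Ice remaining = 435.7 − 20.17 = 415.53 g

m_ice remaining = 416 g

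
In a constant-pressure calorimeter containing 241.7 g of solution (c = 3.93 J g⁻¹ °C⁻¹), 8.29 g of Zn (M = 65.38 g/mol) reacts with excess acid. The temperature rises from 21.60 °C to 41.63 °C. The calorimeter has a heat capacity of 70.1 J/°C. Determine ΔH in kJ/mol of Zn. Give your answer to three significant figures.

|ΔT| = |41.63 − 21.60| = 20.03 °C
|q_surr| = (241.7 × 3.93 + 70.1) × 20.03 = 1019.981 × 20.03 = 20430 J
n(Zn) = 8.29 / 65.38 = 0.1268 mol
Temperature rose, so q_rxn = −|q_surr| = -20.43 kJ
ΔH = q_rxn / n = -161.1 kJ/mol

ΔH = -161 kJ/mol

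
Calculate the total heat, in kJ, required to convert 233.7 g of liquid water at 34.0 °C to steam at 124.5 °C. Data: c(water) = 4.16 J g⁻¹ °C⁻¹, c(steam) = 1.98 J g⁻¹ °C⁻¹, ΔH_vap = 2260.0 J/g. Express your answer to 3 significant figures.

q1 (heat water 34.0→100.0 °C): 233.7 × 4.16 × 66.0 = 64165 J
q2 (vaporize at 100 °C): 233.7 × 2260.0 = 528162 J
q3 (heat steam 100.0→124.5 °C): 233.7 × 1.98 × 24.5 = 11337 J
Total: 64165 + 528162 + 11337 = 603664 J = 604 kJ

q = 604 kJ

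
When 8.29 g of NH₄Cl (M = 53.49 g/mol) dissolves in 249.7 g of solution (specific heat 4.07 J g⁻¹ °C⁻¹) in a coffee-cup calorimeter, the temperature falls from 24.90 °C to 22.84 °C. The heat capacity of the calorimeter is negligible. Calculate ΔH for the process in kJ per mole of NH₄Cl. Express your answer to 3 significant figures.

ΔH = 13.5 kJ/mol

|ΔT| = |22.84 − 24.90| = 2.06 °C
|q_surr| = (249.7 × 4.07) × 2.06 = 1016.279 × 2.06 = 2094 J
n(NH₄Cl) = 8.29 / 53.49 = 0.1550 mol
Temperature fell, so q_rxn = +|q_surr| = 2.094 kJ
ΔH = q_rxn / n = 13.51 kJ/mol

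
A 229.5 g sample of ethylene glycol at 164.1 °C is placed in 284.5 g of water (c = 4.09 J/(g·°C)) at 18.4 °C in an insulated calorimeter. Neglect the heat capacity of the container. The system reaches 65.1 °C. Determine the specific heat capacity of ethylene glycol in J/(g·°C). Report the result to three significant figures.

q_gained = (284.5 × 4.09) × (65.1 − 18.4) = 54340 J
q_lost = 229.5 × c × (164.1 − 65.1) = 22720.5 c
Set equal: c = 54340 / 22720.5 = 2.39 J/(g·°C)

c = 2.39 J/(g·°C)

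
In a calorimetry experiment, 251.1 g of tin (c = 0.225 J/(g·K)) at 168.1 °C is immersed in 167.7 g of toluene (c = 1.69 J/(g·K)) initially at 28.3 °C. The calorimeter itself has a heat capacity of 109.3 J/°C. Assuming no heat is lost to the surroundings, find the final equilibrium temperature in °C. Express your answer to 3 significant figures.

Heat lost by tin = heat gained by toluene + calorimeter.
(251.1)(0.225)(168.1 − T) = [(167.7)(1.69) + 109.3](T − 28.3)
56.4975 (168.1 − T) = 392.713 (T − 28.3)
9497.2 − 56.4975 T = 392.713 T − 11114
20611.2 = 449.2105 T
T = 45.88 °C

T_f = 45.9 °C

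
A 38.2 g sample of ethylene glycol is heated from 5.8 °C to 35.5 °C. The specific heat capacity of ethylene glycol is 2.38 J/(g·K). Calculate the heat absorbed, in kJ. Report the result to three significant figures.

q = 2.70 kJ

q = m c ΔT = 38.2 × 2.38 × (35.5 − 5.8)
q = 38.2 × 2.38 × 29.7 = 2700 J = 2.70 kJ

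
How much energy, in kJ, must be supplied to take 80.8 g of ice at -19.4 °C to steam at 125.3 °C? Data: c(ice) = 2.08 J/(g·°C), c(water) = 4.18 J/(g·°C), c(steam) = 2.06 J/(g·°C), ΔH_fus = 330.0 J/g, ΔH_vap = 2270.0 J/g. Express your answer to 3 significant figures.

q = 251 kJ

q1 (heat ice -19.4→0.0 °C): 80.8 × 2.08 × 19.4 = 3260 J
q2 (melt at 0 °C): 80.8 × 330.0 = 26664 J
q3 (heat water 0.0→100.0 °C): 80.8 × 4.18 × 100.0 = 33774 J
q4 (vaporize at 100 °C): 80.8 × 2270.0 = 183416 J
q5 (heat steam 100.0→125.3 °C): 80.8 × 2.06 × 25.3 = 4211 J
Total: 3260 + 26664 + 33774 + 183416 + 4211 = 251325 J = 251 kJ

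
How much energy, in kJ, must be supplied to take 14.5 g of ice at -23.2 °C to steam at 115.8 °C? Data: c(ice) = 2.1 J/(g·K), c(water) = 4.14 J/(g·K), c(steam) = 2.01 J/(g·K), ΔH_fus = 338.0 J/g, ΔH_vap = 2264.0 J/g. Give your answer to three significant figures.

q1 (heat ice -23.2→0.0 °C): 14.5 × 2.1 × 23.2 = 706 J
q2 (melt at 0 °C): 14.5 × 338.0 = 4901 J
q3 (heat water 0.0→100.0 °C): 14.5 × 4.14 × 100.0 = 6003 J
q4 (vaporize at 100 °C): 14.5 × 2264.0 = 32828 J
q5 (heat steam 100.0→115.8 °C): 14.5 × 2.01 × 15.8 = 460 J
Total: 706 + 4901 + 6003 + 32828 + 460 = 44898 J = 44.9 kJ

q = 44.9 kJ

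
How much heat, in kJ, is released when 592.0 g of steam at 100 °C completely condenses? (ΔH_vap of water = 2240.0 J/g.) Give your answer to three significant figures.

q = m × ΔH_vap = 592.0 × 2240.0 = 1326000 J = 1330 kJ

q = 1330 kJ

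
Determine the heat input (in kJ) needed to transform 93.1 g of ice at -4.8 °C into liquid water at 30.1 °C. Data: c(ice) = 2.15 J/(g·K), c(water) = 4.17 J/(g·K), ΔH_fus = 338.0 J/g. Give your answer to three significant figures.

q1 (heat ice -4.8→0.0 °C): 93.1 × 2.15 × 4.8 = 961 J
q2 (melt at 0 °C): 93.1 × 338.0 = 31468 J
q3 (heat water 0.0→30.1 °C): 93.1 × 4.17 × 30.1 = 11686 J
Total: 961 + 31468 + 11686 = 44115 J = 44.1 kJ

q = 44.1 kJ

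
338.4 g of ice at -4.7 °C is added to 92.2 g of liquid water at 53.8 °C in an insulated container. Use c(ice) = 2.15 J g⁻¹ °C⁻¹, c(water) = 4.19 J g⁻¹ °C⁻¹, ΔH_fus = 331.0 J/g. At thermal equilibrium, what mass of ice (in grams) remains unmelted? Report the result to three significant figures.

m_ice remaining = 286 g

Heat to warm all ice to 0 °C: 338.4×2.15×4.7 = 3419.5 J
Heat released by water cooling to 0 °C: 92.2×4.19×53.8 = 20784 J
20784 J < 3419.5 + 338.4×331.0 = 115429.9 J, so not all ice melts; final T = 0 °C.
Heat left for melting: 20784 − 3419.5 = 17364.5 J
Mass melted = 17364.5 / 331.0 = 52.46 g
Ice remaining = 338.4 − 52.46 = 285.94 g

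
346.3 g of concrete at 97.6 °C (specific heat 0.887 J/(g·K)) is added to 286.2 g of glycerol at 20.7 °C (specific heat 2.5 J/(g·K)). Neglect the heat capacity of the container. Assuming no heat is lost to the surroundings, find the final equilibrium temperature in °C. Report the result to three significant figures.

T_f = 43.8 °C

Heat lost by concrete = heat gained by glycerol.
(346.3)(0.887)(97.6 − T) = (286.2)(2.5)(T − 20.7)
307.1681 (97.6 − T) = 715.5 (T − 20.7)
29980 − 307.1681 T = 715.5 T − 14811
44791 = 1022.6681 T
T = 43.80 °C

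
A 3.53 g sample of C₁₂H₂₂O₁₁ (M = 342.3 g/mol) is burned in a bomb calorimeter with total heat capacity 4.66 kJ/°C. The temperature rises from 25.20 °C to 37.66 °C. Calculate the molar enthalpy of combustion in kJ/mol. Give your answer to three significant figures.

ΔT = 37.66 − 25.20 = 12.46 °C
q_cal = C_cal × ΔT = 4.66 × 12.46 = 58.0636 kJ
n = 3.53 / 342.3 = 0.01031 mol
q_rxn = −q_cal = -58.0636 kJ
ΔH = -58.0636 / 0.01031 = -5632 kJ/mol

ΔH = -5630 kJ/mol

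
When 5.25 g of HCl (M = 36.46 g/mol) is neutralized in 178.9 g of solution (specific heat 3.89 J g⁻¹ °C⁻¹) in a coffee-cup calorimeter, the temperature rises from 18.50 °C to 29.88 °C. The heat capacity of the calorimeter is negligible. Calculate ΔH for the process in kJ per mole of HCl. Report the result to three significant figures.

|ΔT| = |29.88 − 18.50| = 11.38 °C
|q_surr| = (178.9 × 3.89) × 11.38 = 695.921 × 11.38 = 7920 J
n(HCl) = 5.25 / 36.46 = 0.1440 mol
Temperature rose, so q_rxn = −|q_surr| = -7.920 kJ
ΔH = q_rxn / n = -55.00 kJ/mol

ΔH = -55.0 kJ/mol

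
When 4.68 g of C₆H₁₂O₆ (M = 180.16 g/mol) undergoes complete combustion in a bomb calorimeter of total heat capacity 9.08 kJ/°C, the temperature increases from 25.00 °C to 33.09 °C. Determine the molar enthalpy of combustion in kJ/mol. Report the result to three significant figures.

ΔT = 33.09 − 25.00 = 8.09 °C
q_cal = C_cal × ΔT = 9.08 × 8.09 = 73.4572 kJ
n = 4.68 / 180.16 = 0.02598 mol
q_rxn = −q_cal = -73.4572 kJ
ΔH = -73.4572 / 0.02598 = -2827 kJ/mol

ΔH = -2830 kJ/mol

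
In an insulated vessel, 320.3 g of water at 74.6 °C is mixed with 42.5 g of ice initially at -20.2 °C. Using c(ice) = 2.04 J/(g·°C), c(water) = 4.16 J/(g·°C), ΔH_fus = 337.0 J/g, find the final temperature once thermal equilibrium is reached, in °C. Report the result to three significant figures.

Heat to bring ice to 0 °C and melt it: q₁ = 42.5×2.04×20.2 + 42.5×337.0 = 16074 J
Heat the water can supply cooling to 0 °C: 320.3×4.16×74.6 = 99400.6 J > q₁, so all ice melts.
Energy balance: 320.3×4.16×(74.6 − T) = 16074 + 42.5×4.16×(T − 0)
1332.448(74.6 − T) = 16074 + 176.8 T
99400.6 − 16074 = 1509.248 T
T = 83326.6 / 1509.248 = 55.21 °C

T_f = 55.2 °C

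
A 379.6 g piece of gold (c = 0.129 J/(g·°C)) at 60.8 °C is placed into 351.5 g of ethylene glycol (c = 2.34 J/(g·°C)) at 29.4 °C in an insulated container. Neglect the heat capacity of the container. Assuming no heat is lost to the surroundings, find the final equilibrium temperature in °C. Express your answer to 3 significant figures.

T_f = 31.2 °C

Heat lost by gold = heat gained by ethylene glycol.
(379.6)(0.129)(60.8 − T) = (351.5)(2.34)(T − 29.4)
48.9684 (60.8 − T) = 822.51 (T − 29.4)
2977.3 − 48.9684 T = 822.51 T − 24182
27159.3 = 871.4784 T
T = 31.16 °C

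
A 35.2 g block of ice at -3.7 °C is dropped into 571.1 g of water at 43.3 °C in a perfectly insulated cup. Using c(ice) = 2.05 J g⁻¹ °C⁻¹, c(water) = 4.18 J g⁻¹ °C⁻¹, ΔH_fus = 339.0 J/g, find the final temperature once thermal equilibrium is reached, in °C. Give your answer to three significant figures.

T_f = 36.0 °C

Heat to bring ice to 0 °C and melt it: q₁ = 35.2×2.05×3.7 + 35.2×339.0 = 12200 J
Heat the water can supply cooling to 0 °C: 571.1×4.18×43.3 = 103366 J > q₁, so all ice melts.
Energy balance: 571.1×4.18×(43.3 − T) = 12200 + 35.2×4.18×(T − 0)
2387.198(43.3 − T) = 12200 + 147.136 T
103366 − 12200 = 2534.334 T
T = 91166 / 2534.334 = 35.97 °C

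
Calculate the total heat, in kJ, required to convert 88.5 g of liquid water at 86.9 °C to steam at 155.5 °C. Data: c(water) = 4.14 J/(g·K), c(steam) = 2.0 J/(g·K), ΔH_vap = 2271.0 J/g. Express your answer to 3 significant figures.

q = 216 kJ

q1 (heat water 86.9→100.0 °C): 88.5 × 4.14 × 13.1 = 4800 J
q2 (vaporize at 100 °C): 88.5 × 2271.0 = 200984 J
q3 (heat steam 100.0→155.5 °C): 88.5 × 2.0 × 55.5 = 9824 J
Total: 4800 + 200984 + 9824 = 215608 J = 216 kJ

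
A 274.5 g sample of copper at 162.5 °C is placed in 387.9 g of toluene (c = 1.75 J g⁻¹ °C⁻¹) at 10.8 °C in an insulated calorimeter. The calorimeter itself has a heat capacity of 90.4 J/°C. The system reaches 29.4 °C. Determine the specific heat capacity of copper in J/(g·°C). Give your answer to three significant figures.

c = 0.392 J/(g·°C)

q_gained = (387.9 × 1.75 + 90.4) × (29.4 − 10.8) = 14310 J
q_lost = 274.5 × c × (162.5 − 29.4) = 36535.95 c
Set equal: c = 14310 / 36535.95 = 0.392 J/(g·°C)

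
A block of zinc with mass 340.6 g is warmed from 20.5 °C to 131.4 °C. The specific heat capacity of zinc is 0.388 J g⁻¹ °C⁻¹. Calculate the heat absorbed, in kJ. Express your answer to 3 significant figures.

q = 14.7 kJ

q = m c ΔT = 340.6 × 0.388 × (131.4 − 20.5)
q = 340.6 × 0.388 × 110.9 = 14660 J = 14.7 kJ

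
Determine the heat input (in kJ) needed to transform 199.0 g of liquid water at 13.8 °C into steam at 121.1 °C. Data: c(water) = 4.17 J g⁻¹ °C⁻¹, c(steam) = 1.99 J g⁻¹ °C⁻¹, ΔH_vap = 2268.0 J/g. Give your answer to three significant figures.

q1 (heat water 13.8→100.0 °C): 199.0 × 4.17 × 86.2 = 71531 J
q2 (vaporize at 100 °C): 199.0 × 2268.0 = 451332 J
q3 (heat steam 100.0→121.1 °C): 199.0 × 1.99 × 21.1 = 8356 J
Total: 71531 + 451332 + 8356 = 531219 J = 531 kJ

q = 531 kJ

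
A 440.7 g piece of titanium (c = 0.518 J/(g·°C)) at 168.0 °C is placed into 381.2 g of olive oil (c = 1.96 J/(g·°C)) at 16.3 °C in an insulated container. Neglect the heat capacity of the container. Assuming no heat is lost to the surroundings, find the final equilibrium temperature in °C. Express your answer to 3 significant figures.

T_f = 51.8 °C

Heat lost by titanium = heat gained by olive oil.
(440.7)(0.518)(168.0 − T) = (381.2)(1.96)(T − 16.3)
228.2826 (168.0 − T) = 747.152 (T − 16.3)
38351 − 228.2826 T = 747.152 T − 12179
50530 = 975.4346 T
T = 51.80 °C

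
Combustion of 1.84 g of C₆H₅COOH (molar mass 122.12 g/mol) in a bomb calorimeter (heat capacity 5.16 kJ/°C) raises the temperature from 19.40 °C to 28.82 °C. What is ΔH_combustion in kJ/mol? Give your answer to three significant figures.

ΔT = 28.82 − 19.40 = 9.42 °C
q_cal = C_cal × ΔT = 5.16 × 9.42 = 48.6072 kJ
n = 1.84 / 122.12 = 0.01507 mol
q_rxn = −q_cal = -48.6072 kJ
ΔH = -48.6072 / 0.01507 = -3225 kJ/mol

ΔH = -3230 kJ/mol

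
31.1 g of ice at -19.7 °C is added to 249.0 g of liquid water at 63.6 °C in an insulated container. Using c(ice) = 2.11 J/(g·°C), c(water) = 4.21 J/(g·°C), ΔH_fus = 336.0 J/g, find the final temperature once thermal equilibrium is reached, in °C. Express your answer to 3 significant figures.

Heat to bring ice to 0 °C and melt it: q₁ = 31.1×2.11×19.7 + 31.1×336.0 = 11742 J
Heat the water can supply cooling to 0 °C: 249.0×4.21×63.6 = 66671.2 J > q₁, so all ice melts.
Energy balance: 249.0×4.21×(63.6 − T) = 11742 + 31.1×4.21×(T − 0)
1048.29(63.6 − T) = 11742 + 130.931 T
66671.2 − 11742 = 1179.221 T
T = 54929.2 / 1179.221 = 46.58 °C

T_f = 46.6 °C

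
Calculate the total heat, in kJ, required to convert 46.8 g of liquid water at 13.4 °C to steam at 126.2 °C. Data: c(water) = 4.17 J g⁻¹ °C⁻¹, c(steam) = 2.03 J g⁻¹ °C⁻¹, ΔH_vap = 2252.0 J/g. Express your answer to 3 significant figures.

q1 (heat water 13.4→100.0 °C): 46.8 × 4.17 × 86.6 = 16901 J
q2 (vaporize at 100 °C): 46.8 × 2252.0 = 105394 J
q3 (heat steam 100.0→126.2 °C): 46.8 × 2.03 × 26.2 = 2489 J
Total: 16901 + 105394 + 2489 = 124784 J = 125 kJ

q = 125 kJ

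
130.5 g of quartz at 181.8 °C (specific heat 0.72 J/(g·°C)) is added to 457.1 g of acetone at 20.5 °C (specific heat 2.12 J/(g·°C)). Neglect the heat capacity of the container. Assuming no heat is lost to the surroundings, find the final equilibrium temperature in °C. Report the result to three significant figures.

T_f = 34.8 °C

Heat lost by quartz = heat gained by acetone.
(130.5)(0.72)(181.8 − T) = (457.1)(2.12)(T − 20.5)
93.96 (181.8 − T) = 969.052 (T − 20.5)
17082 − 93.96 T = 969.052 T − 19866
36948 = 1063.012 T
T = 34.76 °C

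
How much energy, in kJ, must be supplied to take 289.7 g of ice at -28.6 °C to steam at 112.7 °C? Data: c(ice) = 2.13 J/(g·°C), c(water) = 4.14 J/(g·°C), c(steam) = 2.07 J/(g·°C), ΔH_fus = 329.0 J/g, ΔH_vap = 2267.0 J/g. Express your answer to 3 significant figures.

q = 897 kJ

q1 (heat ice -28.6→0.0 °C): 289.7 × 2.13 × 28.6 = 17648 J
q2 (melt at 0 °C): 289.7 × 329.0 = 95311 J
q3 (heat water 0.0→100.0 °C): 289.7 × 4.14 × 100.0 = 119936 J
q4 (vaporize at 100 °C): 289.7 × 2267.0 = 656750 J
q5 (heat steam 100.0→112.7 °C): 289.7 × 2.07 × 12.7 = 7616 J
Total: 17648 + 95311 + 119936 + 656750 + 7616 = 897261 J = 897 kJ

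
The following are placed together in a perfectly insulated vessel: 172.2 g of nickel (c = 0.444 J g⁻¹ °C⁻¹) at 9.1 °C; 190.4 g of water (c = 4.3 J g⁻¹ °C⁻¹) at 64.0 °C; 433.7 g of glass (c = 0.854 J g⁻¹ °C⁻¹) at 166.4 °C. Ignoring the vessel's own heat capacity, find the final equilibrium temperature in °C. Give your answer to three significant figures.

T_f = 90.7 °C

Σ mᵢcᵢ(T − Tᵢ) = 0  ⇒  T = Σ mᵢcᵢTᵢ / Σ mᵢcᵢ
Σ mᵢcᵢ = 172.2×0.444 + 190.4×4.3 + 433.7×0.854 = 1265.5566
Σ mᵢcᵢTᵢ = 76.4568×9.1 + 818.72×64.0 + 370.3798×166.4 = 114730
T = 114730 / 1265.5566 = 90.66 °C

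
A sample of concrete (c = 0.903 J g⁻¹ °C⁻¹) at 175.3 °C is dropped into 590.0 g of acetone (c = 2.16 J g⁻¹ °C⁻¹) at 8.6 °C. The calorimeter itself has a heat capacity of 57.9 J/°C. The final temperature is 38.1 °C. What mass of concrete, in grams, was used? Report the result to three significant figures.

q_gained = (590.0 × 2.16 + 57.9) × (38.1 − 8.6) = 39300 J
q_lost = m × 0.903 × (175.3 − 38.1) = 123.8916 m
m = 39300 / 123.8916 = 317 g

m = 317 g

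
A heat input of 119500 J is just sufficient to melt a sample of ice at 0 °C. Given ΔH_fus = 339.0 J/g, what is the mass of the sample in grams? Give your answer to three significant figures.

m = q / ΔH_fus = 119500 J / 339.0 J/g = 353 g

m = 353 g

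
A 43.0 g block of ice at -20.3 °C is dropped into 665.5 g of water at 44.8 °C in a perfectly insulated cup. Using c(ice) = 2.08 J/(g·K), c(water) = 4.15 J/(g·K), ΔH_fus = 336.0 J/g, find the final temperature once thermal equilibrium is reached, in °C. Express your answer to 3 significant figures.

Heat to bring ice to 0 °C and melt it: q₁ = 43.0×2.08×20.3 + 43.0×336.0 = 16264 J
Heat the water can supply cooling to 0 °C: 665.5×4.15×44.8 = 123730 J > q₁, so all ice melts.
Energy balance: 665.5×4.15×(44.8 − T) = 16264 + 43.0×4.15×(T − 0)
2761.825(44.8 − T) = 16264 + 178.45 T
123730 − 16264 = 2940.275 T
T = 107466 / 2940.275 = 36.5496 °C

T_f = 36.5 °C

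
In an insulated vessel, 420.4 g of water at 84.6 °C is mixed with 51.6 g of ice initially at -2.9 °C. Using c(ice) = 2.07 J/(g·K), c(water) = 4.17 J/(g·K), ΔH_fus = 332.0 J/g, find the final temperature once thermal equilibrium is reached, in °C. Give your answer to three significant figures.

T_f = 66.5 °C

Heat to bring ice to 0 °C and melt it: q₁ = 51.6×2.07×2.9 + 51.6×332.0 = 17441 J
Heat the water can supply cooling to 0 °C: 420.4×4.17×84.6 = 148310 J > q₁, so all ice melts.
Energy balance: 420.4×4.17×(84.6 − T) = 17441 + 51.6×4.17×(T − 0)
1753.068(84.6 − T) = 17441 + 215.172 T
148310 − 17441 = 1968.240 T
T = 130869 / 1968.240 = 66.49 °C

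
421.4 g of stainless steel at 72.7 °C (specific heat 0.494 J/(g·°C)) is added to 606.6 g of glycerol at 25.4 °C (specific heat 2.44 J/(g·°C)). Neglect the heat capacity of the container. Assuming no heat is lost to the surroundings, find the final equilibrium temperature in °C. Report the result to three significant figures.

Heat lost by stainless steel = heat gained by glycerol.
(421.4)(0.494)(72.7 − T) = (606.6)(2.44)(T − 25.4)
208.1716 (72.7 − T) = 1480.104 (T − 25.4)
15134 − 208.1716 T = 1480.104 T − 37595
52729 = 1688.2756 T
T = 31.23 °C

T_f = 31.2 °C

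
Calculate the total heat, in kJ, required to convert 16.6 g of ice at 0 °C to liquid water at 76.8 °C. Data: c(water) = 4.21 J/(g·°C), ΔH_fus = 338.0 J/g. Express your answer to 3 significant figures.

q1 (melt at 0 °C): 16.6 × 338.0 = 5611 J
q2 (heat water 0.0→76.8 °C): 16.6 × 4.21 × 76.8 = 5367 J
Total: 5611 + 5367 = 10978 J = 11.0 kJ

q = 11.0 kJ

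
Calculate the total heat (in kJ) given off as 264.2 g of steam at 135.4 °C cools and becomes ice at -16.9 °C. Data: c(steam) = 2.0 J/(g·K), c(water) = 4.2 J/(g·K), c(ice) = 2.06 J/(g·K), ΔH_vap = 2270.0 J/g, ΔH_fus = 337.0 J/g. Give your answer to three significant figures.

q = 828 kJ

q1 (cool steam 135.4→100 °C): 264.2 × 2.0 × 35.4 = 18705 J
q2 (condense at 100 °C): 264.2 × 2270.0 = 599734 J
q3 (cool water 100→0 °C): 264.2 × 4.2 × 100.0 = 110964 J
q4 (freeze at 0 °C): 264.2 × 337.0 = 89035 J
q5 (cool ice 0→-16.9 °C): 264.2 × 2.06 × 16.9 = 9198 J
Total: 18705 + 599734 + 110964 + 89035 + 9198 = 827636 J = 828 kJ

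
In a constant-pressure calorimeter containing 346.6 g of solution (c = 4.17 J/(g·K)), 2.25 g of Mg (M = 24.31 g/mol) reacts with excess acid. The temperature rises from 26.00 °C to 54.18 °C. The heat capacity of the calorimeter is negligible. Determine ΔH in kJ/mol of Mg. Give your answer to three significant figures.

|ΔT| = |54.18 − 26.00| = 28.18 °C
|q_surr| = (346.6 × 4.17) × 28.18 = 1445.322 × 28.18 = 40730 J
n(Mg) = 2.25 / 24.31 = 0.09255 mol
Temperature rose, so q_rxn = −|q_surr| = -40.73 kJ
ΔH = q_rxn / n = -440.1 kJ/mol

ΔH = -440 kJ/mol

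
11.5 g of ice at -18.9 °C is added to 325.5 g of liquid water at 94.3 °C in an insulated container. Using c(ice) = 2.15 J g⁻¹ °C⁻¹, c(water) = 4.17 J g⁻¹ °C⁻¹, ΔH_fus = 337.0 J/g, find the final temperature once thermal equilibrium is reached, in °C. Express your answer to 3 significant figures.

T_f = 88.0 °C

Heat to bring ice to 0 °C and melt it: q₁ = 11.5×2.15×18.9 + 11.5×337.0 = 4342.8 J
Heat the water can supply cooling to 0 °C: 325.5×4.17×94.3 = 127997 J > q₁, so all ice melts.
Energy balance: 325.5×4.17×(94.3 − T) = 4342.8 + 11.5×4.17×(T − 0)
1357.335(94.3 − T) = 4342.8 + 47.955 T
127997 − 4342.8 = 1405.290 T
T = 123654.2 / 1405.290 = 87.99 °C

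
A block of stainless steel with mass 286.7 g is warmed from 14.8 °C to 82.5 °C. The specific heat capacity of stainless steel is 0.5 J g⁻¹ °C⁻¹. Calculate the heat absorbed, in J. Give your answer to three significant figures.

q = 9700 J

q = m c ΔT = 286.7 × 0.5 × (82.5 − 14.8)
q = 286.7 × 0.5 × 67.7 = 9704.8 J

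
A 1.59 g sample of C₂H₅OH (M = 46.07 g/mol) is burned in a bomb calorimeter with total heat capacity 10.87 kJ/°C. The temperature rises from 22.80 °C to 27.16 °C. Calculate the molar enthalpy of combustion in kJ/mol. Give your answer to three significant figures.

ΔH = -1370 kJ/mol

ΔT = 27.16 − 22.80 = 4.36 °C
q_cal = C_cal × ΔT = 10.87 × 4.36 = 47.3932 kJ
n = 1.59 / 46.07 = 0.03451 mol
q_rxn = −q_cal = -47.3932 kJ
ΔH = -47.3932 / 0.03451 = -1373 kJ/mol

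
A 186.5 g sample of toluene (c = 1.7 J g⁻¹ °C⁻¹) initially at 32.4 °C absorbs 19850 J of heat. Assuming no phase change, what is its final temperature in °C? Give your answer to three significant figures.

ΔT = q / (m c) = 19850 / (186.5 × 1.7) = 62.61 °C
T_f = 32.4 + 62.61 = 95.01 °C

T_f = 95.0 °C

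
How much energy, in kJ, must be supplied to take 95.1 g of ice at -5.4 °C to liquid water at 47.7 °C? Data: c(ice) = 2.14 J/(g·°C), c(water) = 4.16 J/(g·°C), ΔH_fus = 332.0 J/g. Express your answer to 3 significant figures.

q = 51.5 kJ

q1 (heat ice -5.4→0.0 °C): 95.1 × 2.14 × 5.4 = 1099 J
q2 (melt at 0 °C): 95.1 × 332.0 = 31573 J
q3 (heat water 0.0→47.7 °C): 95.1 × 4.16 × 47.7 = 18871 J
Total: 1099 + 31573 + 18871 = 51543 J = 51.5 kJ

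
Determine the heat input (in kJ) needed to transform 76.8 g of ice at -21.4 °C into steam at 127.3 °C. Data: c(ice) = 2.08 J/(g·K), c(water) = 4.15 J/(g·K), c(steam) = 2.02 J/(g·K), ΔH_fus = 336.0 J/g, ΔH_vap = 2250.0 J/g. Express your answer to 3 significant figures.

q = 238 kJ

q1 (heat ice -21.4→0.0 °C): 76.8 × 2.08 × 21.4 = 3419 J
q2 (melt at 0 °C): 76.8 × 336.0 = 25805 J
q3 (heat water 0.0→100.0 °C): 76.8 × 4.15 × 100.0 = 31872 J
q4 (vaporize at 100 °C): 76.8 × 2250.0 = 172800 J
q5 (heat steam 100.0→127.3 °C): 76.8 × 2.02 × 27.3 = 4235 J
Total: 3419 + 25805 + 31872 + 172800 + 4235 = 238131 J = 238 kJ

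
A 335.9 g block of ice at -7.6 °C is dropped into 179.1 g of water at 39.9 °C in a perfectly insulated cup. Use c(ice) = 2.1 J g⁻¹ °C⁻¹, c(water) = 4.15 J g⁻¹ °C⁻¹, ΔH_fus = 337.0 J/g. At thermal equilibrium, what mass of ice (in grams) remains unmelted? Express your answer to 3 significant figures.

Heat to warm all ice to 0 °C: 335.9×2.1×7.6 = 5361.0 J
Heat released by water cooling to 0 °C: 179.1×4.15×39.9 = 29656 J
29656 J < 5361.0 + 335.9×337.0 = 118559.3 J, so not all ice melts; final T = 0 °C.
Heat left for melting: 29656 − 5361.0 = 24295.0 J
Mass melted = 24295.0 / 337.0 = 72.09 g
Ice remaining = 335.9 − 72.09 = 263.81 g

m_ice remaining = 264 g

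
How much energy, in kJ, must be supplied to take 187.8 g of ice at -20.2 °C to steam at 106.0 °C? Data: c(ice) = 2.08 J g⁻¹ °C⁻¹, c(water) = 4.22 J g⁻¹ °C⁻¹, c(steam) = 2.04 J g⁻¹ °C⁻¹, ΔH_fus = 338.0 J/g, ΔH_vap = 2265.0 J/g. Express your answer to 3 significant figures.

q1 (heat ice -20.2→0.0 °C): 187.8 × 2.08 × 20.2 = 7891 J
q2 (melt at 0 °C): 187.8 × 338.0 = 63476 J
q3 (heat water 0.0→100.0 °C): 187.8 × 4.22 × 100.0 = 79252 J
q4 (vaporize at 100 °C): 187.8 × 2265.0 = 425367 J
q5 (heat steam 100.0→106.0 °C): 187.8 × 2.04 × 6.0 = 2299 J
Total: 7891 + 63476 + 79252 + 425367 + 2299 = 578285 J = 578 kJ

q = 578 kJ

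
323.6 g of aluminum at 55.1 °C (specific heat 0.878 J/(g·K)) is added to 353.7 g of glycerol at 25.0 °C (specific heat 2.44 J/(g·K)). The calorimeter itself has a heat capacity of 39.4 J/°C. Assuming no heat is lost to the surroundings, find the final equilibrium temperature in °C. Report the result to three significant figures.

T_f = 32.2 °C

Heat lost by aluminum = heat gained by glycerol + calorimeter.
(323.6)(0.878)(55.1 − T) = [(353.7)(2.44) + 39.4](T − 25.0)
284.1208 (55.1 − T) = 902.428 (T − 25.0)
15655 − 284.1208 T = 902.428 T − 22561
38216 = 1186.5488 T
T = 32.21 °C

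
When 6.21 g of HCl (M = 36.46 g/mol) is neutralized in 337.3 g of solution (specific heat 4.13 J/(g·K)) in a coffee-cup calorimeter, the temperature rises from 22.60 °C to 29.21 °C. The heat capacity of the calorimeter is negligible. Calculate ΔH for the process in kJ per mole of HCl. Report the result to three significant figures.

ΔH = -54.1 kJ/mol

|ΔT| = |29.21 − 22.60| = 6.61 °C
|q_surr| = (337.3 × 4.13) × 6.61 = 1393.049 × 6.61 = 9208 J
n(HCl) = 6.21 / 36.46 = 0.1703 mol
Temperature rose, so q_rxn = −|q_surr| = -9.208 kJ
ΔH = q_rxn / n = -54.07 kJ/mol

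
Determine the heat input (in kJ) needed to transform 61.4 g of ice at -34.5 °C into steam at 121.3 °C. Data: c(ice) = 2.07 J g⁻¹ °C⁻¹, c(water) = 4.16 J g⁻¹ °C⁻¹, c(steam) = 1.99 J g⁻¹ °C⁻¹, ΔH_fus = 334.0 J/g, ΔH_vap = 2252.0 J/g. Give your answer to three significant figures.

q = 191 kJ

q1 (heat ice -34.5→0.0 °C): 61.4 × 2.07 × 34.5 = 4385 J
q2 (melt at 0 °C): 61.4 × 334.0 = 20508 J
q3 (heat water 0.0→100.0 °C): 61.4 × 4.16 × 100.0 = 25542 J
q4 (vaporize at 100 °C): 61.4 × 2252.0 = 138273 J
q5 (heat steam 100.0→121.3 °C): 61.4 × 1.99 × 21.3 = 2603 J
Total: 4385 + 20508 + 25542 + 138273 + 2603 = 191311 J = 191 kJ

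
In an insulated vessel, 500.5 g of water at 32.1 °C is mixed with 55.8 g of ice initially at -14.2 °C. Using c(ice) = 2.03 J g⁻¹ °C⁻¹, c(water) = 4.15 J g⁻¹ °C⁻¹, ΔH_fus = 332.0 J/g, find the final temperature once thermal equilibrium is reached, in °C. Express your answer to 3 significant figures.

T_f = 20.2 °C

Heat to bring ice to 0 °C and melt it: q₁ = 55.8×2.03×14.2 + 55.8×332.0 = 20134 J
Heat the water can supply cooling to 0 °C: 500.5×4.15×32.1 = 66674.1 J > q₁, so all ice melts.
Energy balance: 500.5×4.15×(32.1 − T) = 20134 + 55.8×4.15×(T − 0)
2077.075(32.1 − T) = 20134 + 231.57 T
66674.1 − 20134 = 2308.645 T
T = 46540.1 / 2308.645 = 20.16 °C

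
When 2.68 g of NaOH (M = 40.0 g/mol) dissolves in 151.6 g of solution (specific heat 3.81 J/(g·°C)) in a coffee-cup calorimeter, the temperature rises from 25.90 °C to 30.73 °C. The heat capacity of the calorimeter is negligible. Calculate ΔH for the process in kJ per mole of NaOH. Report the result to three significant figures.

|ΔT| = |30.73 − 25.90| = 4.83 °C
|q_surr| = (151.6 × 3.81) × 4.83 = 577.596 × 4.83 = 2790 J
n(NaOH) = 2.68 / 40.0 = 0.06700 mol
Temperature rose, so q_rxn = −|q_surr| = -2.790 kJ
ΔH = q_rxn / n = -41.64 kJ/mol

ΔH = -41.6 kJ/mol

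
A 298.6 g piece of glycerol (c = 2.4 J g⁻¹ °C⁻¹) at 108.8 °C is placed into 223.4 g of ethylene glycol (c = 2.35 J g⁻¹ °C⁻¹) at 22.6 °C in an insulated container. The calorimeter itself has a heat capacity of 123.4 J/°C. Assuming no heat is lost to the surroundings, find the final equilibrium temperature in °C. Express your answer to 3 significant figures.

T_f = 67.9 °C

Heat lost by glycerol = heat gained by ethylene glycol + calorimeter.
(298.6)(2.4)(108.8 − T) = [(223.4)(2.35) + 123.4](T − 22.6)
716.64 (108.8 − T) = 648.39 (T − 22.6)
77970 − 716.64 T = 648.39 T − 14654
92624 = 1365.03 T
T = 67.85 °C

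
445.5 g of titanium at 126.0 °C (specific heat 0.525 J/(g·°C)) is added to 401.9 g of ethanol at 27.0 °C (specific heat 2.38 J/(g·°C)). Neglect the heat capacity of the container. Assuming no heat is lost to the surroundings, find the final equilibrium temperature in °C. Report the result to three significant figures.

Heat lost by titanium = heat gained by ethanol.
(445.5)(0.525)(126.0 − T) = (401.9)(2.38)(T − 27.0)
233.8875 (126.0 − T) = 956.522 (T − 27.0)
29470 − 233.8875 T = 956.522 T − 25826
55296 = 1190.4095 T
T = 46.45 °C

T_f = 46.5 °C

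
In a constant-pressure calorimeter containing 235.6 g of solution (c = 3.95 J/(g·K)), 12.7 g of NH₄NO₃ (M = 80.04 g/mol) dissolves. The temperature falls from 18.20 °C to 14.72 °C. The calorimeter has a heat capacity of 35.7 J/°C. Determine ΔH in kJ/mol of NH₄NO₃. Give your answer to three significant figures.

ΔH = 21.2 kJ/mol

|ΔT| = |14.72 − 18.20| = 3.48 °C
|q_surr| = (235.6 × 3.95 + 35.7) × 3.48 = 966.32 × 3.48 = 3363 J
n(NH₄NO₃) = 12.7 / 80.04 = 0.1587 mol
Temperature fell, so q_rxn = +|q_surr| = 3.363 kJ
ΔH = q_rxn / n = 21.19 kJ/mol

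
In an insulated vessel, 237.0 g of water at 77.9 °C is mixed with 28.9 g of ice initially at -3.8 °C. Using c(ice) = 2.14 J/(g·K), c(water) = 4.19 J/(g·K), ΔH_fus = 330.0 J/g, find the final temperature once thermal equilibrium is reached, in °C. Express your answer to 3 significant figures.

T_f = 60.7 °C

Heat to bring ice to 0 °C and melt it: q₁ = 28.9×2.14×3.8 + 28.9×330.0 = 9772.0 J
Heat the water can supply cooling to 0 °C: 237.0×4.19×77.9 = 77357.0 J > q₁, so all ice melts.
Energy balance: 237.0×4.19×(77.9 − T) = 9772.0 + 28.9×4.19×(T − 0)
993.03(77.9 − T) = 9772.0 + 121.091 T
77357.0 − 9772.0 = 1114.121 T
T = 67585.0 / 1114.121 = 60.66 °C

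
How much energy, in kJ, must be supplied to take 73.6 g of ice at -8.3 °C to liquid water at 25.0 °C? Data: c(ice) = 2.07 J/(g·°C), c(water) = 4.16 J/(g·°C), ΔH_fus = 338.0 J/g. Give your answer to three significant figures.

q1 (heat ice -8.3→0.0 °C): 73.6 × 2.07 × 8.3 = 1265 J
q2 (melt at 0 °C): 73.6 × 338.0 = 24877 J
q3 (heat water 0.0→25.0 °C): 73.6 × 4.16 × 25.0 = 7654 J
Total: 1265 + 24877 + 7654 = 33796 J = 33.8 kJ

q = 33.8 kJ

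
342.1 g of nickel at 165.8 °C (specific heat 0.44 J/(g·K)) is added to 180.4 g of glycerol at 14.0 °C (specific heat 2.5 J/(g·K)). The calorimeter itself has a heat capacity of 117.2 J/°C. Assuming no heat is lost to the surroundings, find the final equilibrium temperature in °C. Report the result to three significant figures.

T_f = 45.8 °C

Heat lost by nickel = heat gained by glycerol + calorimeter.
(342.1)(0.44)(165.8 − T) = [(180.4)(2.5) + 117.2](T − 14.0)
150.524 (165.8 − T) = 568.2 (T − 14.0)
24957 − 150.524 T = 568.2 T − 7954.8
32911.8 = 718.724 T
T = 45.79 °C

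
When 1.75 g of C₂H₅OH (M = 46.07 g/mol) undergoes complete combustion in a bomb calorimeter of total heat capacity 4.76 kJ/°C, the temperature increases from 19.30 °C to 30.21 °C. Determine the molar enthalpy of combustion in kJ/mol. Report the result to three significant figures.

ΔH = -1370 kJ/mol

ΔT = 30.21 − 19.30 = 10.91 °C
q_cal = C_cal × ΔT = 4.76 × 10.91 = 51.9316 kJ
n = 1.75 / 46.07 = 0.03799 mol
q_rxn = −q_cal = -51.9316 kJ
ΔH = -51.9316 / 0.03799 = -1367 kJ/mol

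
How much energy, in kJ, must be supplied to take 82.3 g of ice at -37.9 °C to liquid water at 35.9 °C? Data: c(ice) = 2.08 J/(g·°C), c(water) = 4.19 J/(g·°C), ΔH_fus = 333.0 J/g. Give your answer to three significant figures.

q1 (heat ice -37.9→0.0 °C): 82.3 × 2.08 × 37.9 = 6488 J
q2 (melt at 0 °C): 82.3 × 333.0 = 27406 J
q3 (heat water 0.0→35.9 °C): 82.3 × 4.19 × 35.9 = 12380 J
Total: 6488 + 27406 + 12380 = 46274 J = 46.3 kJ

q = 46.3 kJ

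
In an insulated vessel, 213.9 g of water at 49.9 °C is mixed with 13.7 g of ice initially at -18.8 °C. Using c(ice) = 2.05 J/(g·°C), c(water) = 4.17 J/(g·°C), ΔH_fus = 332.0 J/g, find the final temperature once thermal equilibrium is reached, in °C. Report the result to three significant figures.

Heat to bring ice to 0 °C and melt it: q₁ = 13.7×2.05×18.8 + 13.7×332.0 = 5076.4 J
Heat the water can supply cooling to 0 °C: 213.9×4.17×49.9 = 44509.0 J > q₁, so all ice melts.
Energy balance: 213.9×4.17×(49.9 − T) = 5076.4 + 13.7×4.17×(T − 0)
891.963(49.9 − T) = 5076.4 + 57.129 T
44509.0 − 5076.4 = 949.092 T
T = 39432.6 / 949.092 = 41.548 °C

T_f = 41.5 °C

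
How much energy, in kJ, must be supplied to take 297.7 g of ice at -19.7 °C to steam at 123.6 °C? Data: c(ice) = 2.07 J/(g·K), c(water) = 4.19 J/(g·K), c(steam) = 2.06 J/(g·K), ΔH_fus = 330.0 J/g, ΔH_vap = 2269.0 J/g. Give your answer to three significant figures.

q1 (heat ice -19.7→0.0 °C): 297.7 × 2.07 × 19.7 = 12140 J
q2 (melt at 0 °C): 297.7 × 330.0 = 98241 J
q3 (heat water 0.0→100.0 °C): 297.7 × 4.19 × 100.0 = 124736 J
q4 (vaporize at 100 °C): 297.7 × 2269.0 = 675481 J
q5 (heat steam 100.0→123.6 °C): 297.7 × 2.06 × 23.6 = 14473 J
Total: 12140 + 98241 + 124736 + 675481 + 14473 = 925071 J = 925 kJ

q = 925 kJ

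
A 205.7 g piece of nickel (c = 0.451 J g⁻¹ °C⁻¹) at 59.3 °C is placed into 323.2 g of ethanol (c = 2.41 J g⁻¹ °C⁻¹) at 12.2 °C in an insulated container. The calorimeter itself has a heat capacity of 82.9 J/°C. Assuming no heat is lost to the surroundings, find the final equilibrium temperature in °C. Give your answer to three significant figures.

T_f = 16.8 °C

Heat lost by nickel = heat gained by ethanol + calorimeter.
(205.7)(0.451)(59.3 − T) = [(323.2)(2.41) + 82.9](T − 12.2)
92.7707 (59.3 − T) = 861.812 (T − 12.2)
5501.3 − 92.7707 T = 861.812 T − 10514
16015.3 = 954.5827 T
T = 16.78 °C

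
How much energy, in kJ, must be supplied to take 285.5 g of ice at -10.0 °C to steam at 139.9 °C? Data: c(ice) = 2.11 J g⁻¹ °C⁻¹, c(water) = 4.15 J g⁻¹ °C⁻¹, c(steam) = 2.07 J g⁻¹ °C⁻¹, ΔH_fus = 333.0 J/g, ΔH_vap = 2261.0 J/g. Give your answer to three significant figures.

q1 (heat ice -10.0→0.0 °C): 285.5 × 2.11 × 10.0 = 6024 J
q2 (melt at 0 °C): 285.5 × 333.0 = 95072 J
q3 (heat water 0.0→100.0 °C): 285.5 × 4.15 × 100.0 = 118483 J
q4 (vaporize at 100 °C): 285.5 × 2261.0 = 645516 J
q5 (heat steam 100.0→139.9 °C): 285.5 × 2.07 × 39.9 = 23580 J
Total: 6024 + 95072 + 118483 + 645516 + 23580 = 888675 J = 889 kJ

q = 889 kJ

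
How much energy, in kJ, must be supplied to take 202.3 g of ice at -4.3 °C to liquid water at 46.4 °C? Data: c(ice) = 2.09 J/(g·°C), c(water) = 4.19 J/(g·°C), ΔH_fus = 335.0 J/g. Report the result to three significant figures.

q1 (heat ice -4.3→0.0 °C): 202.3 × 2.09 × 4.3 = 1818 J
q2 (melt at 0 °C): 202.3 × 335.0 = 67771 J
q3 (heat water 0.0→46.4 °C): 202.3 × 4.19 × 46.4 = 39330 J
Total: 1818 + 67771 + 39330 = 108919 J = 109 kJ

q = 109 kJ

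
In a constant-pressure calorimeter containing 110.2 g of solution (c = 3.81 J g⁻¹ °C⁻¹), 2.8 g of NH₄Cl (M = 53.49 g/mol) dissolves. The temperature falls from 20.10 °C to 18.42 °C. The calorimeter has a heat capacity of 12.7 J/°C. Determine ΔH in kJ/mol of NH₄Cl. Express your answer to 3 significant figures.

|ΔT| = |18.42 − 20.10| = 1.68 °C
|q_surr| = (110.2 × 3.81 + 12.7) × 1.68 = 432.562 × 1.68 = 726.7 J
n(NH₄Cl) = 2.8 / 53.49 = 0.05235 mol
Temperature fell, so q_rxn = +|q_surr| = 0.7267 kJ
ΔH = q_rxn / n = 13.88 kJ/mol

ΔH = 13.9 kJ/mol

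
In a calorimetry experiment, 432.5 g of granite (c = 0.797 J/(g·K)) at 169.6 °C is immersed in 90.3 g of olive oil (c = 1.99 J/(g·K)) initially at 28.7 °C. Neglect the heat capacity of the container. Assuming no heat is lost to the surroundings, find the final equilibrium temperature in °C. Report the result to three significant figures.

T_f = 121 °C

Heat lost by granite = heat gained by olive oil.
(432.5)(0.797)(169.6 − T) = (90.3)(1.99)(T − 28.7)
344.7025 (169.6 − T) = 179.697 (T − 28.7)
58462 − 344.7025 T = 179.697 T − 5157.3
63619.3 = 524.3995 T
T = 121.3 °C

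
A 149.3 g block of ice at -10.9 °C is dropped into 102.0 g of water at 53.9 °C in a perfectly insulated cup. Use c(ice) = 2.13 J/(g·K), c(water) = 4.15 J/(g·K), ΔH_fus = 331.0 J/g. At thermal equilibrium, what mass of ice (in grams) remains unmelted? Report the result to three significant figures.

Heat to warm all ice to 0 °C: 149.3×2.13×10.9 = 3466.3 J
Heat released by water cooling to 0 °C: 102.0×4.15×53.9 = 22816 J
22816 J < 3466.3 + 149.3×331.0 = 52884.6 J, so not all ice melts; final T = 0 °C.
Heat left for melting: 22816 − 3466.3 = 19349.7 J
Mass melted = 19349.7 / 331.0 = 58.46 g
Ice remaining = 149.3 − 58.46 = 90.84 g

m_ice remaining = 90.8 g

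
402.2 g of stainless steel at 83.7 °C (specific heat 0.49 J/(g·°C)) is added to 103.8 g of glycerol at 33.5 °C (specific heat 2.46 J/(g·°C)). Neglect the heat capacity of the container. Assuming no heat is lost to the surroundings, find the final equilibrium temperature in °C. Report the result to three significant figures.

Heat lost by stainless steel = heat gained by glycerol.
(402.2)(0.49)(83.7 − T) = (103.8)(2.46)(T − 33.5)
197.078 (83.7 − T) = 255.348 (T − 33.5)
16495 − 197.078 T = 255.348 T − 8554.2
25049.2 = 452.426 T
T = 55.37 °C

T_f = 55.4 °C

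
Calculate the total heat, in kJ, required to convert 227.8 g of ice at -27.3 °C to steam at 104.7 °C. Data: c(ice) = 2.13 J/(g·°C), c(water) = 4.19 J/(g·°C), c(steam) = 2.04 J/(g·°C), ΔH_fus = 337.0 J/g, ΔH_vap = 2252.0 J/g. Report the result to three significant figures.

q1 (heat ice -27.3→0.0 °C): 227.8 × 2.13 × 27.3 = 13246 J
q2 (melt at 0 °C): 227.8 × 337.0 = 76769 J
q3 (heat water 0.0→100.0 °C): 227.8 × 4.19 × 100.0 = 95448 J
q4 (vaporize at 100 °C): 227.8 × 2252.0 = 513006 J
q5 (heat steam 100.0→104.7 °C): 227.8 × 2.04 × 4.7 = 2184 J
Total: 13246 + 76769 + 95448 + 513006 + 2184 = 700653 J = 701 kJ

q = 701 kJ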